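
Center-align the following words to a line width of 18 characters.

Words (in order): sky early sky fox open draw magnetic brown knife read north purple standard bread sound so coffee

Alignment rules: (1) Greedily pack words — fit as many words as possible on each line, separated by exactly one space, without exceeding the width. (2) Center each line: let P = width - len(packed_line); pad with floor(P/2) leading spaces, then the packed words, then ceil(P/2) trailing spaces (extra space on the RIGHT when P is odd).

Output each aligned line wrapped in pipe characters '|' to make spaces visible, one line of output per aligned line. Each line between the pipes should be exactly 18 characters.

Answer: |sky early sky fox |
|open draw magnetic|
| brown knife read |
|   north purple   |
|  standard bread  |
| sound so coffee  |

Derivation:
Line 1: ['sky', 'early', 'sky', 'fox'] (min_width=17, slack=1)
Line 2: ['open', 'draw', 'magnetic'] (min_width=18, slack=0)
Line 3: ['brown', 'knife', 'read'] (min_width=16, slack=2)
Line 4: ['north', 'purple'] (min_width=12, slack=6)
Line 5: ['standard', 'bread'] (min_width=14, slack=4)
Line 6: ['sound', 'so', 'coffee'] (min_width=15, slack=3)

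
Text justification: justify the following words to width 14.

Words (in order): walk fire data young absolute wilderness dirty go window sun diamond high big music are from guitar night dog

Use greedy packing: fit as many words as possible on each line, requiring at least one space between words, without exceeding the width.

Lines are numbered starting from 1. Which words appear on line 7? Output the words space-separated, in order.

Line 1: ['walk', 'fire', 'data'] (min_width=14, slack=0)
Line 2: ['young', 'absolute'] (min_width=14, slack=0)
Line 3: ['wilderness'] (min_width=10, slack=4)
Line 4: ['dirty', 'go'] (min_width=8, slack=6)
Line 5: ['window', 'sun'] (min_width=10, slack=4)
Line 6: ['diamond', 'high'] (min_width=12, slack=2)
Line 7: ['big', 'music', 'are'] (min_width=13, slack=1)
Line 8: ['from', 'guitar'] (min_width=11, slack=3)
Line 9: ['night', 'dog'] (min_width=9, slack=5)

Answer: big music are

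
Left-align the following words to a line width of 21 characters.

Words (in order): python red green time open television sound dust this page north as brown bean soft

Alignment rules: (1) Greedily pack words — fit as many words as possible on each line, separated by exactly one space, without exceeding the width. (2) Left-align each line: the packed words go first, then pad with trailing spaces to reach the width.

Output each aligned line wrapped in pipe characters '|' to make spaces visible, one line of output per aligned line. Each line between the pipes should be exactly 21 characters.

Line 1: ['python', 'red', 'green', 'time'] (min_width=21, slack=0)
Line 2: ['open', 'television', 'sound'] (min_width=21, slack=0)
Line 3: ['dust', 'this', 'page', 'north'] (min_width=20, slack=1)
Line 4: ['as', 'brown', 'bean', 'soft'] (min_width=18, slack=3)

Answer: |python red green time|
|open television sound|
|dust this page north |
|as brown bean soft   |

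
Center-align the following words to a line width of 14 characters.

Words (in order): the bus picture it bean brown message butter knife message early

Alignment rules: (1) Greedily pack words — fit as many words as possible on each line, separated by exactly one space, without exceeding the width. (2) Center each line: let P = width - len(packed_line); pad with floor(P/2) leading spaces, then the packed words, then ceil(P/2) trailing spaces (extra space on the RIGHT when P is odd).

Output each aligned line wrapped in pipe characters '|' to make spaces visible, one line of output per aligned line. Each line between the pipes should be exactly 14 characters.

Answer: |   the bus    |
|  picture it  |
|  bean brown  |
|message butter|
|knife message |
|    early     |

Derivation:
Line 1: ['the', 'bus'] (min_width=7, slack=7)
Line 2: ['picture', 'it'] (min_width=10, slack=4)
Line 3: ['bean', 'brown'] (min_width=10, slack=4)
Line 4: ['message', 'butter'] (min_width=14, slack=0)
Line 5: ['knife', 'message'] (min_width=13, slack=1)
Line 6: ['early'] (min_width=5, slack=9)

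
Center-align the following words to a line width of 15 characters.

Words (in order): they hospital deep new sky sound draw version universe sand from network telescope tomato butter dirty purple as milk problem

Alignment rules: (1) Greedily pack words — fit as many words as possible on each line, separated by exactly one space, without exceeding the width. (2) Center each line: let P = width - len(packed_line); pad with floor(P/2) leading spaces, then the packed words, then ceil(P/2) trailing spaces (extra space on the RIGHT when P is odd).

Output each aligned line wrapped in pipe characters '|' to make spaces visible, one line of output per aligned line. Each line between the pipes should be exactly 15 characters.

Answer: | they hospital |
| deep new sky  |
|  sound draw   |
|    version    |
| universe sand |
| from network  |
|   telescope   |
| tomato butter |
|dirty purple as|
| milk problem  |

Derivation:
Line 1: ['they', 'hospital'] (min_width=13, slack=2)
Line 2: ['deep', 'new', 'sky'] (min_width=12, slack=3)
Line 3: ['sound', 'draw'] (min_width=10, slack=5)
Line 4: ['version'] (min_width=7, slack=8)
Line 5: ['universe', 'sand'] (min_width=13, slack=2)
Line 6: ['from', 'network'] (min_width=12, slack=3)
Line 7: ['telescope'] (min_width=9, slack=6)
Line 8: ['tomato', 'butter'] (min_width=13, slack=2)
Line 9: ['dirty', 'purple', 'as'] (min_width=15, slack=0)
Line 10: ['milk', 'problem'] (min_width=12, slack=3)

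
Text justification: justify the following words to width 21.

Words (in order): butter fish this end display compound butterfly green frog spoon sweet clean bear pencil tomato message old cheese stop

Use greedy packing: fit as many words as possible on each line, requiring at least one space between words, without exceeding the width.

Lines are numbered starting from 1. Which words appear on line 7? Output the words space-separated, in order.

Line 1: ['butter', 'fish', 'this', 'end'] (min_width=20, slack=1)
Line 2: ['display', 'compound'] (min_width=16, slack=5)
Line 3: ['butterfly', 'green', 'frog'] (min_width=20, slack=1)
Line 4: ['spoon', 'sweet', 'clean'] (min_width=17, slack=4)
Line 5: ['bear', 'pencil', 'tomato'] (min_width=18, slack=3)
Line 6: ['message', 'old', 'cheese'] (min_width=18, slack=3)
Line 7: ['stop'] (min_width=4, slack=17)

Answer: stop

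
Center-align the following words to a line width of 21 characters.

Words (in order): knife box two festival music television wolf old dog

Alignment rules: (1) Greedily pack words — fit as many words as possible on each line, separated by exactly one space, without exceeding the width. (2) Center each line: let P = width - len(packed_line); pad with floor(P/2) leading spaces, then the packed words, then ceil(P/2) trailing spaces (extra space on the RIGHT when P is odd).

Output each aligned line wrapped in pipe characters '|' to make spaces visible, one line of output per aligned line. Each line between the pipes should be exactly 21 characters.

Answer: |    knife box two    |
|   festival music    |
| television wolf old |
|         dog         |

Derivation:
Line 1: ['knife', 'box', 'two'] (min_width=13, slack=8)
Line 2: ['festival', 'music'] (min_width=14, slack=7)
Line 3: ['television', 'wolf', 'old'] (min_width=19, slack=2)
Line 4: ['dog'] (min_width=3, slack=18)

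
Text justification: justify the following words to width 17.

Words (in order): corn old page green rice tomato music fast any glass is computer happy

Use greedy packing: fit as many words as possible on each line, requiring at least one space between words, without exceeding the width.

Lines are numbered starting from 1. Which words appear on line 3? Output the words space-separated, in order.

Line 1: ['corn', 'old', 'page'] (min_width=13, slack=4)
Line 2: ['green', 'rice', 'tomato'] (min_width=17, slack=0)
Line 3: ['music', 'fast', 'any'] (min_width=14, slack=3)
Line 4: ['glass', 'is', 'computer'] (min_width=17, slack=0)
Line 5: ['happy'] (min_width=5, slack=12)

Answer: music fast any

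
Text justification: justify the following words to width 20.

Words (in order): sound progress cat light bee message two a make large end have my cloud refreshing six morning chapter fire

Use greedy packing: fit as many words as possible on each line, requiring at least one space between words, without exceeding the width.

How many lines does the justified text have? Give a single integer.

Line 1: ['sound', 'progress', 'cat'] (min_width=18, slack=2)
Line 2: ['light', 'bee', 'message'] (min_width=17, slack=3)
Line 3: ['two', 'a', 'make', 'large', 'end'] (min_width=20, slack=0)
Line 4: ['have', 'my', 'cloud'] (min_width=13, slack=7)
Line 5: ['refreshing', 'six'] (min_width=14, slack=6)
Line 6: ['morning', 'chapter', 'fire'] (min_width=20, slack=0)
Total lines: 6

Answer: 6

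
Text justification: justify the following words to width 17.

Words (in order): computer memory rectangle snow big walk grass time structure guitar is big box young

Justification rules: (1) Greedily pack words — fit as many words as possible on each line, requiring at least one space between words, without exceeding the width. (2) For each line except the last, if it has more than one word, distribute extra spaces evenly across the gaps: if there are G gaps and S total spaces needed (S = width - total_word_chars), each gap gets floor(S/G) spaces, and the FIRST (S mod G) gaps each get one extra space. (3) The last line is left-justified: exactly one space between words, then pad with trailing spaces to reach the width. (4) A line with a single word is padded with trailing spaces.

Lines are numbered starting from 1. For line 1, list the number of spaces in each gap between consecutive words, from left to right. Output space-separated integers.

Line 1: ['computer', 'memory'] (min_width=15, slack=2)
Line 2: ['rectangle', 'snow'] (min_width=14, slack=3)
Line 3: ['big', 'walk', 'grass'] (min_width=14, slack=3)
Line 4: ['time', 'structure'] (min_width=14, slack=3)
Line 5: ['guitar', 'is', 'big', 'box'] (min_width=17, slack=0)
Line 6: ['young'] (min_width=5, slack=12)

Answer: 3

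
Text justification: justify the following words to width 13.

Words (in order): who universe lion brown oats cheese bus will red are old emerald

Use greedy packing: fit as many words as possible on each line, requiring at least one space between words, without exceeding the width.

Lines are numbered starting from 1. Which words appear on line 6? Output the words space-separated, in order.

Answer: emerald

Derivation:
Line 1: ['who', 'universe'] (min_width=12, slack=1)
Line 2: ['lion', 'brown'] (min_width=10, slack=3)
Line 3: ['oats', 'cheese'] (min_width=11, slack=2)
Line 4: ['bus', 'will', 'red'] (min_width=12, slack=1)
Line 5: ['are', 'old'] (min_width=7, slack=6)
Line 6: ['emerald'] (min_width=7, slack=6)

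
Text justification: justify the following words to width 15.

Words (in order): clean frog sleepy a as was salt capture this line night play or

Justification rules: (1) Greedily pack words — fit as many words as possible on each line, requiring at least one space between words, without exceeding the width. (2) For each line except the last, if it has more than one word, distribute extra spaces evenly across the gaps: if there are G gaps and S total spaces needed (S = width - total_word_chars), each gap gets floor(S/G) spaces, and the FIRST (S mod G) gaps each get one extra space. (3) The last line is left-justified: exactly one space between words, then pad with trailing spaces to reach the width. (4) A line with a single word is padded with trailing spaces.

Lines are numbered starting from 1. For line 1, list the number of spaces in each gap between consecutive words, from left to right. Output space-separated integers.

Line 1: ['clean', 'frog'] (min_width=10, slack=5)
Line 2: ['sleepy', 'a', 'as', 'was'] (min_width=15, slack=0)
Line 3: ['salt', 'capture'] (min_width=12, slack=3)
Line 4: ['this', 'line', 'night'] (min_width=15, slack=0)
Line 5: ['play', 'or'] (min_width=7, slack=8)

Answer: 6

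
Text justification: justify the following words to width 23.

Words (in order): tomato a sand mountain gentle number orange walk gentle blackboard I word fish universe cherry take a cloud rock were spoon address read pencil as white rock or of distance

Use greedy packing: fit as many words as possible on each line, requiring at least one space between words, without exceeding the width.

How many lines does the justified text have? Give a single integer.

Line 1: ['tomato', 'a', 'sand', 'mountain'] (min_width=22, slack=1)
Line 2: ['gentle', 'number', 'orange'] (min_width=20, slack=3)
Line 3: ['walk', 'gentle', 'blackboard'] (min_width=22, slack=1)
Line 4: ['I', 'word', 'fish', 'universe'] (min_width=20, slack=3)
Line 5: ['cherry', 'take', 'a', 'cloud'] (min_width=19, slack=4)
Line 6: ['rock', 'were', 'spoon', 'address'] (min_width=23, slack=0)
Line 7: ['read', 'pencil', 'as', 'white'] (min_width=20, slack=3)
Line 8: ['rock', 'or', 'of', 'distance'] (min_width=19, slack=4)
Total lines: 8

Answer: 8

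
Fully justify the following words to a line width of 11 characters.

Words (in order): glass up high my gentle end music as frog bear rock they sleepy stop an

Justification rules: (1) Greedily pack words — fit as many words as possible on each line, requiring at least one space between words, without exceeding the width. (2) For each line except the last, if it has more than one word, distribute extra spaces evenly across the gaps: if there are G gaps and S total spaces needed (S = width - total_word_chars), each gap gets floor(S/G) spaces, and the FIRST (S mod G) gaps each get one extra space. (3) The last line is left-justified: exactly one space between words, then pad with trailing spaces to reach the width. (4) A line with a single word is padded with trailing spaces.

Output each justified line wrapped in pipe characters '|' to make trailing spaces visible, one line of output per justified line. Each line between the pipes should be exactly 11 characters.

Answer: |glass    up|
|high     my|
|gentle  end|
|music    as|
|frog   bear|
|rock   they|
|sleepy stop|
|an         |

Derivation:
Line 1: ['glass', 'up'] (min_width=8, slack=3)
Line 2: ['high', 'my'] (min_width=7, slack=4)
Line 3: ['gentle', 'end'] (min_width=10, slack=1)
Line 4: ['music', 'as'] (min_width=8, slack=3)
Line 5: ['frog', 'bear'] (min_width=9, slack=2)
Line 6: ['rock', 'they'] (min_width=9, slack=2)
Line 7: ['sleepy', 'stop'] (min_width=11, slack=0)
Line 8: ['an'] (min_width=2, slack=9)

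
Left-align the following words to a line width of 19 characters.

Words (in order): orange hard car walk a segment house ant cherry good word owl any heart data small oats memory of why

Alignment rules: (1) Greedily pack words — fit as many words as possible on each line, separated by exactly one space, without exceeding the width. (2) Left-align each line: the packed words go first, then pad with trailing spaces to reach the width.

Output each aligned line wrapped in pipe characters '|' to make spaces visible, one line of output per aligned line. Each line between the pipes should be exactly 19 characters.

Line 1: ['orange', 'hard', 'car'] (min_width=15, slack=4)
Line 2: ['walk', 'a', 'segment'] (min_width=14, slack=5)
Line 3: ['house', 'ant', 'cherry'] (min_width=16, slack=3)
Line 4: ['good', 'word', 'owl', 'any'] (min_width=17, slack=2)
Line 5: ['heart', 'data', 'small'] (min_width=16, slack=3)
Line 6: ['oats', 'memory', 'of', 'why'] (min_width=18, slack=1)

Answer: |orange hard car    |
|walk a segment     |
|house ant cherry   |
|good word owl any  |
|heart data small   |
|oats memory of why |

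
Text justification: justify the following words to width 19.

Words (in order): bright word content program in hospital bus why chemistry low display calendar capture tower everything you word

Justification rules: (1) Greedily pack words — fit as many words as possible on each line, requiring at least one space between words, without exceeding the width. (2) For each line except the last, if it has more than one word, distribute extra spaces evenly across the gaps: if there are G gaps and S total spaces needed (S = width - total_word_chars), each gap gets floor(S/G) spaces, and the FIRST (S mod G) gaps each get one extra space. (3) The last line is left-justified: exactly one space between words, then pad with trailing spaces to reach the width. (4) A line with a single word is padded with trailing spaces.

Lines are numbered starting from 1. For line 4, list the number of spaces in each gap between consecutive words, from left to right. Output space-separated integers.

Answer: 9

Derivation:
Line 1: ['bright', 'word', 'content'] (min_width=19, slack=0)
Line 2: ['program', 'in', 'hospital'] (min_width=19, slack=0)
Line 3: ['bus', 'why', 'chemistry'] (min_width=17, slack=2)
Line 4: ['low', 'display'] (min_width=11, slack=8)
Line 5: ['calendar', 'capture'] (min_width=16, slack=3)
Line 6: ['tower', 'everything'] (min_width=16, slack=3)
Line 7: ['you', 'word'] (min_width=8, slack=11)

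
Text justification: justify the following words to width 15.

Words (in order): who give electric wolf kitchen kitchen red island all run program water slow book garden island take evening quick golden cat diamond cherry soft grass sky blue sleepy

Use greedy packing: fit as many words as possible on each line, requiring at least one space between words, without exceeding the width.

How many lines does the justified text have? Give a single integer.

Answer: 13

Derivation:
Line 1: ['who', 'give'] (min_width=8, slack=7)
Line 2: ['electric', 'wolf'] (min_width=13, slack=2)
Line 3: ['kitchen', 'kitchen'] (min_width=15, slack=0)
Line 4: ['red', 'island', 'all'] (min_width=14, slack=1)
Line 5: ['run', 'program'] (min_width=11, slack=4)
Line 6: ['water', 'slow', 'book'] (min_width=15, slack=0)
Line 7: ['garden', 'island'] (min_width=13, slack=2)
Line 8: ['take', 'evening'] (min_width=12, slack=3)
Line 9: ['quick', 'golden'] (min_width=12, slack=3)
Line 10: ['cat', 'diamond'] (min_width=11, slack=4)
Line 11: ['cherry', 'soft'] (min_width=11, slack=4)
Line 12: ['grass', 'sky', 'blue'] (min_width=14, slack=1)
Line 13: ['sleepy'] (min_width=6, slack=9)
Total lines: 13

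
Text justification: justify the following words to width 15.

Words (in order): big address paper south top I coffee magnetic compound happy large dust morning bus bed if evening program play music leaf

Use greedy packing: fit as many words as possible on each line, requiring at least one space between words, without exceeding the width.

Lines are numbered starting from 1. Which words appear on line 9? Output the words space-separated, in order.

Answer: program play

Derivation:
Line 1: ['big', 'address'] (min_width=11, slack=4)
Line 2: ['paper', 'south', 'top'] (min_width=15, slack=0)
Line 3: ['I', 'coffee'] (min_width=8, slack=7)
Line 4: ['magnetic'] (min_width=8, slack=7)
Line 5: ['compound', 'happy'] (min_width=14, slack=1)
Line 6: ['large', 'dust'] (min_width=10, slack=5)
Line 7: ['morning', 'bus', 'bed'] (min_width=15, slack=0)
Line 8: ['if', 'evening'] (min_width=10, slack=5)
Line 9: ['program', 'play'] (min_width=12, slack=3)
Line 10: ['music', 'leaf'] (min_width=10, slack=5)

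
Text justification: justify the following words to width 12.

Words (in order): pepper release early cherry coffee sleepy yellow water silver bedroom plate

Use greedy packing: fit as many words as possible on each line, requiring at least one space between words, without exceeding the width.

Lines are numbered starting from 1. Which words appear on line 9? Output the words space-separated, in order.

Line 1: ['pepper'] (min_width=6, slack=6)
Line 2: ['release'] (min_width=7, slack=5)
Line 3: ['early', 'cherry'] (min_width=12, slack=0)
Line 4: ['coffee'] (min_width=6, slack=6)
Line 5: ['sleepy'] (min_width=6, slack=6)
Line 6: ['yellow', 'water'] (min_width=12, slack=0)
Line 7: ['silver'] (min_width=6, slack=6)
Line 8: ['bedroom'] (min_width=7, slack=5)
Line 9: ['plate'] (min_width=5, slack=7)

Answer: plate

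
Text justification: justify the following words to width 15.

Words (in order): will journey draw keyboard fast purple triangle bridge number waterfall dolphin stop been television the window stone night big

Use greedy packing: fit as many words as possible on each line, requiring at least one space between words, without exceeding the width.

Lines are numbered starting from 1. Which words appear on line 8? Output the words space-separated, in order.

Line 1: ['will', 'journey'] (min_width=12, slack=3)
Line 2: ['draw', 'keyboard'] (min_width=13, slack=2)
Line 3: ['fast', 'purple'] (min_width=11, slack=4)
Line 4: ['triangle', 'bridge'] (min_width=15, slack=0)
Line 5: ['number'] (min_width=6, slack=9)
Line 6: ['waterfall'] (min_width=9, slack=6)
Line 7: ['dolphin', 'stop'] (min_width=12, slack=3)
Line 8: ['been', 'television'] (min_width=15, slack=0)
Line 9: ['the', 'window'] (min_width=10, slack=5)
Line 10: ['stone', 'night', 'big'] (min_width=15, slack=0)

Answer: been television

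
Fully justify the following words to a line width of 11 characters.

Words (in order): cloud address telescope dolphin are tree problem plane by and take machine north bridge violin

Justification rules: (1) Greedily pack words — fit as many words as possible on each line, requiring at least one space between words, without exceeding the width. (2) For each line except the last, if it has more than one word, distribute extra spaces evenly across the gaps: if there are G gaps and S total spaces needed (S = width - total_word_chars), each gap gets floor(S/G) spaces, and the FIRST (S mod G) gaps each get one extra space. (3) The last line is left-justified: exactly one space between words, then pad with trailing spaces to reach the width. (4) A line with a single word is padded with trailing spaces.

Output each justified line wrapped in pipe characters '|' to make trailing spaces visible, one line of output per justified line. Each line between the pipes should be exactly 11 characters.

Answer: |cloud      |
|address    |
|telescope  |
|dolphin are|
|tree       |
|problem    |
|plane    by|
|and    take|
|machine    |
|north      |
|bridge     |
|violin     |

Derivation:
Line 1: ['cloud'] (min_width=5, slack=6)
Line 2: ['address'] (min_width=7, slack=4)
Line 3: ['telescope'] (min_width=9, slack=2)
Line 4: ['dolphin', 'are'] (min_width=11, slack=0)
Line 5: ['tree'] (min_width=4, slack=7)
Line 6: ['problem'] (min_width=7, slack=4)
Line 7: ['plane', 'by'] (min_width=8, slack=3)
Line 8: ['and', 'take'] (min_width=8, slack=3)
Line 9: ['machine'] (min_width=7, slack=4)
Line 10: ['north'] (min_width=5, slack=6)
Line 11: ['bridge'] (min_width=6, slack=5)
Line 12: ['violin'] (min_width=6, slack=5)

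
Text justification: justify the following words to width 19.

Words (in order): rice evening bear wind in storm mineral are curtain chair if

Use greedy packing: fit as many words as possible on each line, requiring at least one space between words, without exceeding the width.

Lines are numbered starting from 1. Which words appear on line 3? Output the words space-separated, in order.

Answer: mineral are curtain

Derivation:
Line 1: ['rice', 'evening', 'bear'] (min_width=17, slack=2)
Line 2: ['wind', 'in', 'storm'] (min_width=13, slack=6)
Line 3: ['mineral', 'are', 'curtain'] (min_width=19, slack=0)
Line 4: ['chair', 'if'] (min_width=8, slack=11)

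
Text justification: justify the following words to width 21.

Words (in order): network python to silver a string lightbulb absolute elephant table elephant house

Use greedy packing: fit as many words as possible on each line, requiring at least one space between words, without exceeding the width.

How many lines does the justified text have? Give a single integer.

Answer: 5

Derivation:
Line 1: ['network', 'python', 'to'] (min_width=17, slack=4)
Line 2: ['silver', 'a', 'string'] (min_width=15, slack=6)
Line 3: ['lightbulb', 'absolute'] (min_width=18, slack=3)
Line 4: ['elephant', 'table'] (min_width=14, slack=7)
Line 5: ['elephant', 'house'] (min_width=14, slack=7)
Total lines: 5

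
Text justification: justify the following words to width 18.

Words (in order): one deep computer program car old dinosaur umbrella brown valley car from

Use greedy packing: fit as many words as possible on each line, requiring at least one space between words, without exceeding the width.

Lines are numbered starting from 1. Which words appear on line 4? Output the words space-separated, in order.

Line 1: ['one', 'deep', 'computer'] (min_width=17, slack=1)
Line 2: ['program', 'car', 'old'] (min_width=15, slack=3)
Line 3: ['dinosaur', 'umbrella'] (min_width=17, slack=1)
Line 4: ['brown', 'valley', 'car'] (min_width=16, slack=2)
Line 5: ['from'] (min_width=4, slack=14)

Answer: brown valley car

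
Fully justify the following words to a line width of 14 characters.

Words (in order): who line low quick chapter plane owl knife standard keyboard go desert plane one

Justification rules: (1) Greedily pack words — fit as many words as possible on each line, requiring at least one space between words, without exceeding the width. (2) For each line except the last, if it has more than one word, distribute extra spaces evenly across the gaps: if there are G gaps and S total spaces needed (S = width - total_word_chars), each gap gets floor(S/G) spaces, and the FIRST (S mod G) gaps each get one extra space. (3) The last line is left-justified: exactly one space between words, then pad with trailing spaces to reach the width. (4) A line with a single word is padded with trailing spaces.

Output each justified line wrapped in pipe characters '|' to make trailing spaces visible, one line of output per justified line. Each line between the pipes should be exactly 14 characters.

Line 1: ['who', 'line', 'low'] (min_width=12, slack=2)
Line 2: ['quick', 'chapter'] (min_width=13, slack=1)
Line 3: ['plane', 'owl'] (min_width=9, slack=5)
Line 4: ['knife', 'standard'] (min_width=14, slack=0)
Line 5: ['keyboard', 'go'] (min_width=11, slack=3)
Line 6: ['desert', 'plane'] (min_width=12, slack=2)
Line 7: ['one'] (min_width=3, slack=11)

Answer: |who  line  low|
|quick  chapter|
|plane      owl|
|knife standard|
|keyboard    go|
|desert   plane|
|one           |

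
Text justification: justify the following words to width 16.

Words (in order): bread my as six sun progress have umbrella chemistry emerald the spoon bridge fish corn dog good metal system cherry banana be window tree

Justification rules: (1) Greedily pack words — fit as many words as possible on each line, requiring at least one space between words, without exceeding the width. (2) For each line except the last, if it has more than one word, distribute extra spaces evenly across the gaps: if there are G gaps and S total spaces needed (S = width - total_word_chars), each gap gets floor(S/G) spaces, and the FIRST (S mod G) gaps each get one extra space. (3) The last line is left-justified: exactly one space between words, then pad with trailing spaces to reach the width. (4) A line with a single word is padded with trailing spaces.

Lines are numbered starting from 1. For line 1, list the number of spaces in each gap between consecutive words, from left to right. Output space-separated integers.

Line 1: ['bread', 'my', 'as', 'six'] (min_width=15, slack=1)
Line 2: ['sun', 'progress'] (min_width=12, slack=4)
Line 3: ['have', 'umbrella'] (min_width=13, slack=3)
Line 4: ['chemistry'] (min_width=9, slack=7)
Line 5: ['emerald', 'the'] (min_width=11, slack=5)
Line 6: ['spoon', 'bridge'] (min_width=12, slack=4)
Line 7: ['fish', 'corn', 'dog'] (min_width=13, slack=3)
Line 8: ['good', 'metal'] (min_width=10, slack=6)
Line 9: ['system', 'cherry'] (min_width=13, slack=3)
Line 10: ['banana', 'be', 'window'] (min_width=16, slack=0)
Line 11: ['tree'] (min_width=4, slack=12)

Answer: 2 1 1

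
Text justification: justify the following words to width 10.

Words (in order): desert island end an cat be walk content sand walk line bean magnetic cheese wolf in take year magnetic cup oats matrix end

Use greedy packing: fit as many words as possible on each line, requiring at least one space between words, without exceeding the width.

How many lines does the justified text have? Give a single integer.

Line 1: ['desert'] (min_width=6, slack=4)
Line 2: ['island', 'end'] (min_width=10, slack=0)
Line 3: ['an', 'cat', 'be'] (min_width=9, slack=1)
Line 4: ['walk'] (min_width=4, slack=6)
Line 5: ['content'] (min_width=7, slack=3)
Line 6: ['sand', 'walk'] (min_width=9, slack=1)
Line 7: ['line', 'bean'] (min_width=9, slack=1)
Line 8: ['magnetic'] (min_width=8, slack=2)
Line 9: ['cheese'] (min_width=6, slack=4)
Line 10: ['wolf', 'in'] (min_width=7, slack=3)
Line 11: ['take', 'year'] (min_width=9, slack=1)
Line 12: ['magnetic'] (min_width=8, slack=2)
Line 13: ['cup', 'oats'] (min_width=8, slack=2)
Line 14: ['matrix', 'end'] (min_width=10, slack=0)
Total lines: 14

Answer: 14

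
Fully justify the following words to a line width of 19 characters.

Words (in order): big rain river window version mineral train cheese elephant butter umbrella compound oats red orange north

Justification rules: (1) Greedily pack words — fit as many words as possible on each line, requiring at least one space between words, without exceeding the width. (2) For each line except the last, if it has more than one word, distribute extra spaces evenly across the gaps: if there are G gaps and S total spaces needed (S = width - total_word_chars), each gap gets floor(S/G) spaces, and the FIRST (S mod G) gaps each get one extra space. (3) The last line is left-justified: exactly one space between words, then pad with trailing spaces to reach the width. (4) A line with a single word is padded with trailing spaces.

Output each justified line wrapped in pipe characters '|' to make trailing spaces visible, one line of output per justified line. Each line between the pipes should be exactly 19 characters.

Answer: |big    rain   river|
|window      version|
|mineral       train|
|cheese     elephant|
|butter     umbrella|
|compound  oats  red|
|orange north       |

Derivation:
Line 1: ['big', 'rain', 'river'] (min_width=14, slack=5)
Line 2: ['window', 'version'] (min_width=14, slack=5)
Line 3: ['mineral', 'train'] (min_width=13, slack=6)
Line 4: ['cheese', 'elephant'] (min_width=15, slack=4)
Line 5: ['butter', 'umbrella'] (min_width=15, slack=4)
Line 6: ['compound', 'oats', 'red'] (min_width=17, slack=2)
Line 7: ['orange', 'north'] (min_width=12, slack=7)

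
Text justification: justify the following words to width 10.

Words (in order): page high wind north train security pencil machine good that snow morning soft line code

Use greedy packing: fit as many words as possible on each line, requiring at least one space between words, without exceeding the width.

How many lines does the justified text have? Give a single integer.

Answer: 11

Derivation:
Line 1: ['page', 'high'] (min_width=9, slack=1)
Line 2: ['wind', 'north'] (min_width=10, slack=0)
Line 3: ['train'] (min_width=5, slack=5)
Line 4: ['security'] (min_width=8, slack=2)
Line 5: ['pencil'] (min_width=6, slack=4)
Line 6: ['machine'] (min_width=7, slack=3)
Line 7: ['good', 'that'] (min_width=9, slack=1)
Line 8: ['snow'] (min_width=4, slack=6)
Line 9: ['morning'] (min_width=7, slack=3)
Line 10: ['soft', 'line'] (min_width=9, slack=1)
Line 11: ['code'] (min_width=4, slack=6)
Total lines: 11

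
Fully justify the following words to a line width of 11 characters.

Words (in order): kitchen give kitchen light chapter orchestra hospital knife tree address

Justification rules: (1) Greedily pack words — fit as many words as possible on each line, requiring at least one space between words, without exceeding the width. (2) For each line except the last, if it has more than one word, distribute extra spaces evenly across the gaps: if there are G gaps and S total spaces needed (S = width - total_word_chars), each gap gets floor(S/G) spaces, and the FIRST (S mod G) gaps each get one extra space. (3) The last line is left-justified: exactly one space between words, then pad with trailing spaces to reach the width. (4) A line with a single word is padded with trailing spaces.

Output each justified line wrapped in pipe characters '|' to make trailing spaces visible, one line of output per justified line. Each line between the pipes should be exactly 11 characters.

Line 1: ['kitchen'] (min_width=7, slack=4)
Line 2: ['give'] (min_width=4, slack=7)
Line 3: ['kitchen'] (min_width=7, slack=4)
Line 4: ['light'] (min_width=5, slack=6)
Line 5: ['chapter'] (min_width=7, slack=4)
Line 6: ['orchestra'] (min_width=9, slack=2)
Line 7: ['hospital'] (min_width=8, slack=3)
Line 8: ['knife', 'tree'] (min_width=10, slack=1)
Line 9: ['address'] (min_width=7, slack=4)

Answer: |kitchen    |
|give       |
|kitchen    |
|light      |
|chapter    |
|orchestra  |
|hospital   |
|knife  tree|
|address    |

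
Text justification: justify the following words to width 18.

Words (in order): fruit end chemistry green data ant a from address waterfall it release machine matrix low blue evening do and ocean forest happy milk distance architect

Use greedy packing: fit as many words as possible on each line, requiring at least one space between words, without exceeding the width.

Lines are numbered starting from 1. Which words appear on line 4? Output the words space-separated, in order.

Line 1: ['fruit', 'end'] (min_width=9, slack=9)
Line 2: ['chemistry', 'green'] (min_width=15, slack=3)
Line 3: ['data', 'ant', 'a', 'from'] (min_width=15, slack=3)
Line 4: ['address', 'waterfall'] (min_width=17, slack=1)
Line 5: ['it', 'release', 'machine'] (min_width=18, slack=0)
Line 6: ['matrix', 'low', 'blue'] (min_width=15, slack=3)
Line 7: ['evening', 'do', 'and'] (min_width=14, slack=4)
Line 8: ['ocean', 'forest', 'happy'] (min_width=18, slack=0)
Line 9: ['milk', 'distance'] (min_width=13, slack=5)
Line 10: ['architect'] (min_width=9, slack=9)

Answer: address waterfall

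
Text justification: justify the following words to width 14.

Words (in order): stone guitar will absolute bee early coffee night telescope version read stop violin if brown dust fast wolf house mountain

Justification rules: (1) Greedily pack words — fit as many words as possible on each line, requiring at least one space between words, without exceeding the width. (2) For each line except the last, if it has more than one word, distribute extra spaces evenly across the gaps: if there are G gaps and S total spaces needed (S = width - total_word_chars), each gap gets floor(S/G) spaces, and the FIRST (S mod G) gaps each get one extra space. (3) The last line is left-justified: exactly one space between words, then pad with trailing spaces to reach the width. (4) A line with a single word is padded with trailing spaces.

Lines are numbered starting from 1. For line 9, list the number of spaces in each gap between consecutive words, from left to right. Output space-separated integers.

Line 1: ['stone', 'guitar'] (min_width=12, slack=2)
Line 2: ['will', 'absolute'] (min_width=13, slack=1)
Line 3: ['bee', 'early'] (min_width=9, slack=5)
Line 4: ['coffee', 'night'] (min_width=12, slack=2)
Line 5: ['telescope'] (min_width=9, slack=5)
Line 6: ['version', 'read'] (min_width=12, slack=2)
Line 7: ['stop', 'violin', 'if'] (min_width=14, slack=0)
Line 8: ['brown', 'dust'] (min_width=10, slack=4)
Line 9: ['fast', 'wolf'] (min_width=9, slack=5)
Line 10: ['house', 'mountain'] (min_width=14, slack=0)

Answer: 6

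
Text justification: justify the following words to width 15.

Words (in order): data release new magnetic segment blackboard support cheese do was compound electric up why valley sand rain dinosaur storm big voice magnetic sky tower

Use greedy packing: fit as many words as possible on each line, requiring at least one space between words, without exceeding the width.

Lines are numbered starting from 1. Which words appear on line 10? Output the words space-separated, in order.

Line 1: ['data', 'release'] (min_width=12, slack=3)
Line 2: ['new', 'magnetic'] (min_width=12, slack=3)
Line 3: ['segment'] (min_width=7, slack=8)
Line 4: ['blackboard'] (min_width=10, slack=5)
Line 5: ['support', 'cheese'] (min_width=14, slack=1)
Line 6: ['do', 'was', 'compound'] (min_width=15, slack=0)
Line 7: ['electric', 'up', 'why'] (min_width=15, slack=0)
Line 8: ['valley', 'sand'] (min_width=11, slack=4)
Line 9: ['rain', 'dinosaur'] (min_width=13, slack=2)
Line 10: ['storm', 'big', 'voice'] (min_width=15, slack=0)
Line 11: ['magnetic', 'sky'] (min_width=12, slack=3)
Line 12: ['tower'] (min_width=5, slack=10)

Answer: storm big voice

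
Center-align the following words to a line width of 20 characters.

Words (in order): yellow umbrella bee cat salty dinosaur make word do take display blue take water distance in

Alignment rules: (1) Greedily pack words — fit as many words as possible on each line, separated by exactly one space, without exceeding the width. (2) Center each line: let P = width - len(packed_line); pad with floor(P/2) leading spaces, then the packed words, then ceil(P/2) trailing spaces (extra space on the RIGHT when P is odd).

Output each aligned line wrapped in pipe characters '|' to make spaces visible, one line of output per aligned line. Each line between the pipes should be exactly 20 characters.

Answer: |yellow umbrella bee |
| cat salty dinosaur |
| make word do take  |
| display blue take  |
| water distance in  |

Derivation:
Line 1: ['yellow', 'umbrella', 'bee'] (min_width=19, slack=1)
Line 2: ['cat', 'salty', 'dinosaur'] (min_width=18, slack=2)
Line 3: ['make', 'word', 'do', 'take'] (min_width=17, slack=3)
Line 4: ['display', 'blue', 'take'] (min_width=17, slack=3)
Line 5: ['water', 'distance', 'in'] (min_width=17, slack=3)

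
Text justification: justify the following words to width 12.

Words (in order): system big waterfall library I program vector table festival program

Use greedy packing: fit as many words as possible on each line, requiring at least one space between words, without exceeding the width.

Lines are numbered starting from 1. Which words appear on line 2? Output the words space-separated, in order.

Line 1: ['system', 'big'] (min_width=10, slack=2)
Line 2: ['waterfall'] (min_width=9, slack=3)
Line 3: ['library', 'I'] (min_width=9, slack=3)
Line 4: ['program'] (min_width=7, slack=5)
Line 5: ['vector', 'table'] (min_width=12, slack=0)
Line 6: ['festival'] (min_width=8, slack=4)
Line 7: ['program'] (min_width=7, slack=5)

Answer: waterfall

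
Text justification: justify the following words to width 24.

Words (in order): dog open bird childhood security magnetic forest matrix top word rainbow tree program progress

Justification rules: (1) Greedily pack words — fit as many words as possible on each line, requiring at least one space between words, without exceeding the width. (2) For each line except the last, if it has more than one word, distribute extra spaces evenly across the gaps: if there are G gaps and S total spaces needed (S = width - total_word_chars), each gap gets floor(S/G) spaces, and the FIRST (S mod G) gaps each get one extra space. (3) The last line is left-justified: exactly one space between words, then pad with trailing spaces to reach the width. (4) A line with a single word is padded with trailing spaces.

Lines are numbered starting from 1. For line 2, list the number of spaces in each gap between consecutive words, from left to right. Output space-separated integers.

Line 1: ['dog', 'open', 'bird', 'childhood'] (min_width=23, slack=1)
Line 2: ['security', 'magnetic', 'forest'] (min_width=24, slack=0)
Line 3: ['matrix', 'top', 'word', 'rainbow'] (min_width=23, slack=1)
Line 4: ['tree', 'program', 'progress'] (min_width=21, slack=3)

Answer: 1 1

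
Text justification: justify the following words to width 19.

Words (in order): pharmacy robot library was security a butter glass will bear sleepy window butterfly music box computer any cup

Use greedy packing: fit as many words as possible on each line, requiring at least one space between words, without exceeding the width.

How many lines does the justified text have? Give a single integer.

Line 1: ['pharmacy', 'robot'] (min_width=14, slack=5)
Line 2: ['library', 'was'] (min_width=11, slack=8)
Line 3: ['security', 'a', 'butter'] (min_width=17, slack=2)
Line 4: ['glass', 'will', 'bear'] (min_width=15, slack=4)
Line 5: ['sleepy', 'window'] (min_width=13, slack=6)
Line 6: ['butterfly', 'music', 'box'] (min_width=19, slack=0)
Line 7: ['computer', 'any', 'cup'] (min_width=16, slack=3)
Total lines: 7

Answer: 7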